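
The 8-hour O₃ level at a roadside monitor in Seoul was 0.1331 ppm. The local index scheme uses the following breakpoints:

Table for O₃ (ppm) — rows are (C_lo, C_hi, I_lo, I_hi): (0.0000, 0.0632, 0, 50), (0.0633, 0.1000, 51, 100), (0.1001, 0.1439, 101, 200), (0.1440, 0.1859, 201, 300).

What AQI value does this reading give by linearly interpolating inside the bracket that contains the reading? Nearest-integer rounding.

O₃ 0.1331: bracket 0.1001–0.1439 → index 101–200; slope 99/0.0438, offset 0.0330.
AQI = 101 + 99/0.0438·0.0330 ≈ 175.59 ⇒ 176.

176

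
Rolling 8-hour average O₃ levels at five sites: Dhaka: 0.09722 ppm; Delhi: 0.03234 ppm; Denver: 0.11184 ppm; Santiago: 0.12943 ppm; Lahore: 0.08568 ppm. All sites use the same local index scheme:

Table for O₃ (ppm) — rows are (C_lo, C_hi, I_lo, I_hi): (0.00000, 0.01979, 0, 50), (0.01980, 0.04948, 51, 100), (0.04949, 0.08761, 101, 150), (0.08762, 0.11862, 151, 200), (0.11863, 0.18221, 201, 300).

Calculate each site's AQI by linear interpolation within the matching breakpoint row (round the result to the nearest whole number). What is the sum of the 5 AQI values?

793

Dhaka 0.09722: bracket 0.08762–0.11862 → index 151–200; slope 49/0.03100, offset 0.00960.
AQI = 151 + 49/0.03100·0.00960 ≈ 166.17 ⇒ 166.
Delhi: 0.03234 ∈ [0.01980, 0.04948] ↔ index [51, 100].
51 + (0.03234−0.01980)·(100−51)/(0.04948−0.01980) = 51 + 0.01254·49/0.02968 ≈ 71.70, so AQI = 72.
Denver 0.11184: bracket 0.08762–0.11862 → index 151–200; slope 49/0.03100, offset 0.02422.
AQI = 151 + 49/0.03100·0.02422 ≈ 189.28 ⇒ 189.
Santiago: 0.12943 ∈ [0.11863, 0.18221] ↔ index [201, 300].
201 + (0.12943−0.11863)·(300−201)/(0.18221−0.11863) = 201 + 0.01080·99/0.06358 ≈ 217.82, so AQI = 218.
Lahore: 0.08568 lies in 0.04949–0.08761, so I_lo=101, I_hi=150, C_lo=0.04949, C_hi=0.08761.
(150−101)/(0.08761−0.04949) × (0.08568−0.04949) + 101 = 49/0.03812 × 0.03619 + 101 ≈ 147.52 → 148.
AQIs: Dhaka=166, Delhi=72, Denver=189, Santiago=218, Lahore=148. Sum = 166 + 72 + 189 + 218 + 148 = 793.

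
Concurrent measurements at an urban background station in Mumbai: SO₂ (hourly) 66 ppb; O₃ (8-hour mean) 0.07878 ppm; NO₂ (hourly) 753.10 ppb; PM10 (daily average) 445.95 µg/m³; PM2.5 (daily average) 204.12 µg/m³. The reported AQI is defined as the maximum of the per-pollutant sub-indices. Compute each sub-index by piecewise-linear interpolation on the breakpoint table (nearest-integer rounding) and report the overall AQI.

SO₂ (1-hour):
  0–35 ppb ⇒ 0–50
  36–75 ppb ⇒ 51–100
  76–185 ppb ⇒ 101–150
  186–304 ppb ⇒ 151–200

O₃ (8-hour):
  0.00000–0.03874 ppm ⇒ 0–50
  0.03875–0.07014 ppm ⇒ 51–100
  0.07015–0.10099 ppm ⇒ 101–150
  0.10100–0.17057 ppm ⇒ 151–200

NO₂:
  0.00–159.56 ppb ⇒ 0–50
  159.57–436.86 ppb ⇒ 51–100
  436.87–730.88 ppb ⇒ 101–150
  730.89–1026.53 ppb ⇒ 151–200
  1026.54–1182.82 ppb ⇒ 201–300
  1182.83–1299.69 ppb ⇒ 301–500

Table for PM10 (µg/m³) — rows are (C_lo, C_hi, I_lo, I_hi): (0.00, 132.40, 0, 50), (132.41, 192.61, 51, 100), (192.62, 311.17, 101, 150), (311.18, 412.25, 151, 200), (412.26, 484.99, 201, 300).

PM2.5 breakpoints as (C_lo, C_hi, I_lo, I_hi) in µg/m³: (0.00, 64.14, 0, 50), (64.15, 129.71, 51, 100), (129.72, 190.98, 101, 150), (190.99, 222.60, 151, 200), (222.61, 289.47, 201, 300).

SO₂: 66 lies in 36–75, so I_lo=51, I_hi=100, C_lo=36, C_hi=75.
(100−51)/(75−36) × (66−36) + 51 = 49/39 × 30 + 51 ≈ 88.69 → 89.
O₃ 0.07878: bracket 0.07015–0.10099 → index 101–150; slope 49/0.03084, offset 0.00863.
AQI = 101 + 49/0.03084·0.00863 ≈ 114.71 ⇒ 115.
NO₂ 753.10: bracket 730.89–1026.53 → index 151–200; slope 49/295.64, offset 22.21.
AQI = 151 + 49/295.64·22.21 ≈ 154.68 ⇒ 155.
PM10: row 412.26–484.99 (AQI 201–300). (300−201)·(445.95−412.26)/(484.99−412.26) + 201 = 99·33.69/72.73 + 201 ≈ 246.86 → 247.
PM2.5: 204.12 lies in 190.99–222.60, so I_lo=151, I_hi=200, C_lo=190.99, C_hi=222.60.
(200−151)/(222.60−190.99) × (204.12−190.99) + 151 = 49/31.61 × 13.13 + 151 ≈ 171.35 → 171.
Sub-indices: SO₂→89, O₃→115, NO₂→155, PM10→247, PM2.5→171. Overall AQI = max = 247; dominant pollutant is PM10.
AQI 247: Very Unhealthy.

247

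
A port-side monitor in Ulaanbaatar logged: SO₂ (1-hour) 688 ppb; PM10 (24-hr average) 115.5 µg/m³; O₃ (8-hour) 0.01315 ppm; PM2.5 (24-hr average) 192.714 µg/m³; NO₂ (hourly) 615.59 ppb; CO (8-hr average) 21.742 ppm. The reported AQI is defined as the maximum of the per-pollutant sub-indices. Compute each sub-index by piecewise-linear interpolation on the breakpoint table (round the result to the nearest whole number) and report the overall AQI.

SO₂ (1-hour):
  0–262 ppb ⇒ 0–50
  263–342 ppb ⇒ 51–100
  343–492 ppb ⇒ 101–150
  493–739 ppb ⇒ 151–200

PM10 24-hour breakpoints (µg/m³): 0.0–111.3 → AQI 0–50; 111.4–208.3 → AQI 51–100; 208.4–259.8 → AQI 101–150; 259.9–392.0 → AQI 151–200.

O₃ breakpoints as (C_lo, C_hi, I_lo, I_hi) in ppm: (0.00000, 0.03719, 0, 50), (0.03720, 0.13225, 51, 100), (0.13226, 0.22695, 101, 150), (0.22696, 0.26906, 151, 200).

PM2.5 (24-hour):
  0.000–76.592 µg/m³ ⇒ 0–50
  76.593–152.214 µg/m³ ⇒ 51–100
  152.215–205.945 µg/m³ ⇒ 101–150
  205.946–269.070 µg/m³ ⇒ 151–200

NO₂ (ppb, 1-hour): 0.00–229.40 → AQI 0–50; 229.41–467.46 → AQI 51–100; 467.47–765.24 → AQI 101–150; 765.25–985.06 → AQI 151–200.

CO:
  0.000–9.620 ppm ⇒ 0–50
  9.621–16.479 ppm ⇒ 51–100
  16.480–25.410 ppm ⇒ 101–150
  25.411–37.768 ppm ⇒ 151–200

190

SO₂ 688: bracket 493–739 → index 151–200; slope 49/246, offset 195.
AQI = 151 + 49/246·195 ≈ 189.84 ⇒ 190.
PM10: row 111.4–208.3 (AQI 51–100). (100−51)·(115.5−111.4)/(208.3−111.4) + 51 = 49·4.1/96.9 + 51 ≈ 53.07 → 53.
O₃: 0.01315 ∈ [0.00000, 0.03719] ↔ index [0, 50].
0 + (0.01315−0.00000)·(50−0)/(0.03719−0.00000) = 0 + 0.01315·50/0.03719 ≈ 17.68, so AQI = 18.
PM2.5: row 152.215–205.945 (AQI 101–150). (150−101)·(192.714−152.215)/(205.945−152.215) + 101 = 49·40.499/53.730 + 101 ≈ 137.93 → 138.
NO₂: row 467.47–765.24 (AQI 101–150). (150−101)·(615.59−467.47)/(765.24−467.47) + 101 = 49·148.12/297.77 + 101 ≈ 125.37 → 125.
CO: 21.742 lies in 16.480–25.410, so I_lo=101, I_hi=150, C_lo=16.480, C_hi=25.410.
(150−101)/(25.410−16.480) × (21.742−16.480) + 101 = 49/8.930 × 5.262 + 101 ≈ 129.87 → 130.
Sub-indices: SO₂→190, PM10→53, O₃→18, PM2.5→138, NO₂→125, CO→130. Overall AQI = max = 190; dominant pollutant is SO₂.
AQI 190: Unhealthy.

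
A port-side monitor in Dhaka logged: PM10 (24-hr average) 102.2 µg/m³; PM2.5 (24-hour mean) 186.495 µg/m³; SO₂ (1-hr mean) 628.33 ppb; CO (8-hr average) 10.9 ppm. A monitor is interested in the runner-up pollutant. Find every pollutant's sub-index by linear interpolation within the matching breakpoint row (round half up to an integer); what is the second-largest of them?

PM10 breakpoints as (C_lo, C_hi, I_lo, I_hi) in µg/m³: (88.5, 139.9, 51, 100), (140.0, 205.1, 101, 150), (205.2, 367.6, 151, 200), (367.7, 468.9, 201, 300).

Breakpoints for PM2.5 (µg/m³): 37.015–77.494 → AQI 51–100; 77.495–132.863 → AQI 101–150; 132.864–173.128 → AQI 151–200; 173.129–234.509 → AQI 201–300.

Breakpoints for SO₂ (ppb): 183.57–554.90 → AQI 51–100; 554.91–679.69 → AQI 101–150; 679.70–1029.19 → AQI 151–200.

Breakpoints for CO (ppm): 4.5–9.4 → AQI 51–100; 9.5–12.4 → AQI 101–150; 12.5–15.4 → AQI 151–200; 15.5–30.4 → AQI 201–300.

130

PM10: 102.2 ∈ [88.5, 139.9] ↔ index [51, 100].
51 + (102.2−88.5)·(100−51)/(139.9−88.5) = 51 + 13.7·49/51.4 ≈ 64.06, so AQI = 64.
PM2.5: 186.495 lies in 173.129–234.509, so I_lo=201, I_hi=300, C_lo=173.129, C_hi=234.509.
(300−201)/(234.509−173.129) × (186.495−173.129) + 201 = 99/61.380 × 13.366 + 201 ≈ 222.56 → 223.
SO₂: 628.33 lies in 554.91–679.69, so I_lo=101, I_hi=150, C_lo=554.91, C_hi=679.69.
(150−101)/(679.69−554.91) × (628.33−554.91) + 101 = 49/124.78 × 73.42 + 101 ≈ 129.83 → 130.
CO: 10.9 ∈ [9.5, 12.4] ↔ index [101, 150].
101 + (10.9−9.5)·(150−101)/(12.4−9.5) = 101 + 1.4·49/2.9 ≈ 124.66, so AQI = 125.
Sub-indices: PM10→64, PM2.5→223, SO₂→130, CO→125. Ranked high→low: 223, 130, 125, 64. Second-highest sub-index = 130.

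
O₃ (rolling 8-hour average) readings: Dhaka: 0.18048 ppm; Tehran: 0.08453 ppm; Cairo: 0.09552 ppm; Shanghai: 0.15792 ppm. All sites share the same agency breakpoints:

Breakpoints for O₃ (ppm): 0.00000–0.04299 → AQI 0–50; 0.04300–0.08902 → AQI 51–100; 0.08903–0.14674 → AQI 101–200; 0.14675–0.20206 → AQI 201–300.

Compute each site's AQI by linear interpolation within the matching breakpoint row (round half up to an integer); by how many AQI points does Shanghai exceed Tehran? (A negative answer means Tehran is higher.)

Dhaka: 0.18048 ∈ [0.14675, 0.20206] ↔ index [201, 300].
201 + (0.18048−0.14675)·(300−201)/(0.20206−0.14675) = 201 + 0.03373·99/0.05531 ≈ 261.37, so AQI = 261.
Tehran 0.08453: bracket 0.04300–0.08902 → index 51–100; slope 49/0.04602, offset 0.04153.
AQI = 51 + 49/0.04602·0.04153 ≈ 95.22 ⇒ 95.
Cairo: 0.09552 lies in 0.08903–0.14674, so I_lo=101, I_hi=200, C_lo=0.08903, C_hi=0.14674.
(200−101)/(0.14674−0.08903) × (0.09552−0.08903) + 101 = 99/0.05771 × 0.00649 + 101 ≈ 112.13 → 112.
Shanghai: 0.15792 ∈ [0.14675, 0.20206] ↔ index [201, 300].
201 + (0.15792−0.14675)·(300−201)/(0.20206−0.14675) = 201 + 0.01117·99/0.05531 ≈ 220.99, so AQI = 221.
AQIs: Dhaka=261, Tehran=95, Cairo=112, Shanghai=221. Shanghai (221) − Tehran (95) = 126.

126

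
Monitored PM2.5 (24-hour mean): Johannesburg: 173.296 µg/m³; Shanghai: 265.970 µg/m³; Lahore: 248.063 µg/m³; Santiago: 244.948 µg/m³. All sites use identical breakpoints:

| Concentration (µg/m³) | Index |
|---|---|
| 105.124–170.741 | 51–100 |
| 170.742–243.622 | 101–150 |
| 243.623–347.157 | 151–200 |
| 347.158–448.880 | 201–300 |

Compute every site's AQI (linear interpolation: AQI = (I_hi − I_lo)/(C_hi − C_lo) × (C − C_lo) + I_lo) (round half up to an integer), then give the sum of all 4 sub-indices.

Johannesburg 173.296: bracket 170.742–243.622 → index 101–150; slope 49/72.880, offset 2.554.
AQI = 101 + 49/72.880·2.554 ≈ 102.72 ⇒ 103.
Shanghai: 265.970 ∈ [243.623, 347.157] ↔ index [151, 200].
151 + (265.970−243.623)·(200−151)/(347.157−243.623) = 151 + 22.347·49/103.534 ≈ 161.58, so AQI = 162.
Lahore: 248.063 ∈ [243.623, 347.157] ↔ index [151, 200].
151 + (248.063−243.623)·(200−151)/(347.157−243.623) = 151 + 4.440·49/103.534 ≈ 153.10, so AQI = 153.
Santiago: 244.948 lies in 243.623–347.157, so I_lo=151, I_hi=200, C_lo=243.623, C_hi=347.157.
(200−151)/(347.157−243.623) × (244.948−243.623) + 151 = 49/103.534 × 1.325 + 151 ≈ 151.63 → 152.
AQIs: Johannesburg=103, Shanghai=162, Lahore=153, Santiago=152. Sum = 103 + 162 + 153 + 152 = 570.

570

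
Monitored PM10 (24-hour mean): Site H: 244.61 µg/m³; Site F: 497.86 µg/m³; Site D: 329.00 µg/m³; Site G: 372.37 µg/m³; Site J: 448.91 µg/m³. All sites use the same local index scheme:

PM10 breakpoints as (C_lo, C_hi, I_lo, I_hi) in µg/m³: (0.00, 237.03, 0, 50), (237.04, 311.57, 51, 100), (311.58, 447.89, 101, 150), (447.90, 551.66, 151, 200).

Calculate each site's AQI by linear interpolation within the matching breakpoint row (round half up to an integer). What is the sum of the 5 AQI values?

612

Site H: row 237.04–311.57 (AQI 51–100). (100−51)·(244.61−237.04)/(311.57−237.04) + 51 = 49·7.57/74.53 + 51 ≈ 55.98 → 56.
Site F: row 447.90–551.66 (AQI 151–200). (200−151)·(497.86−447.90)/(551.66−447.90) + 151 = 49·49.96/103.76 + 151 ≈ 174.59 → 175.
Site D 329.00: bracket 311.58–447.89 → index 101–150; slope 49/136.31, offset 17.42.
AQI = 101 + 49/136.31·17.42 ≈ 107.26 ⇒ 107.
Site G: 372.37 lies in 311.58–447.89, so I_lo=101, I_hi=150, C_lo=311.58, C_hi=447.89.
(150−101)/(447.89−311.58) × (372.37−311.58) + 101 = 49/136.31 × 60.79 + 101 ≈ 122.85 → 123.
Site J: 448.91 lies in 447.90–551.66, so I_lo=151, I_hi=200, C_lo=447.90, C_hi=551.66.
(200−151)/(551.66−447.90) × (448.91−447.90) + 151 = 49/103.76 × 1.01 + 151 ≈ 151.48 → 151.
AQIs: Site H=56, Site F=175, Site D=107, Site G=123, Site J=151. Sum = 56 + 175 + 107 + 123 + 151 = 612.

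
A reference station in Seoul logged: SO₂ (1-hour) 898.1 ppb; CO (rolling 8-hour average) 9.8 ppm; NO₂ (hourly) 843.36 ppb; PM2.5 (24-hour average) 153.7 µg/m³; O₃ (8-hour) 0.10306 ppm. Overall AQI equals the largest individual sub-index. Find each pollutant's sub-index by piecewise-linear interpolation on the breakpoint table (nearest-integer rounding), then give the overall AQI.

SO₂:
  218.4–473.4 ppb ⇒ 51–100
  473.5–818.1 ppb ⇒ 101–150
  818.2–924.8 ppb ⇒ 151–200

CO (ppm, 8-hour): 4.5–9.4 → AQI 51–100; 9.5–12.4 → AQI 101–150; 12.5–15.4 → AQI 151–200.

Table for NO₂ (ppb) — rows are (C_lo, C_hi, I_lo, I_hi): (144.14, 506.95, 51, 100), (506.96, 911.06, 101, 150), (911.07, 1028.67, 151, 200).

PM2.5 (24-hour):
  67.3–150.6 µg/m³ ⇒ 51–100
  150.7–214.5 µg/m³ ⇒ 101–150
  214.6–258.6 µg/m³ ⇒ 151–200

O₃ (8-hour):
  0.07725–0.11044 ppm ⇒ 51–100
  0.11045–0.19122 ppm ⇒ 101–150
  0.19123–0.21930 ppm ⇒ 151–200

SO₂: row 818.2–924.8 (AQI 151–200). (200−151)·(898.1−818.2)/(924.8−818.2) + 151 = 49·79.9/106.6 + 151 ≈ 187.73 → 188.
CO: row 9.5–12.4 (AQI 101–150). (150−101)·(9.8−9.5)/(12.4−9.5) + 101 = 49·0.3/2.9 + 101 ≈ 106.07 → 106.
NO₂: 843.36 lies in 506.96–911.06, so I_lo=101, I_hi=150, C_lo=506.96, C_hi=911.06.
(150−101)/(911.06−506.96) × (843.36−506.96) + 101 = 49/404.10 × 336.40 + 101 ≈ 141.79 → 142.
PM2.5: 153.7 lies in 150.7–214.5, so I_lo=101, I_hi=150, C_lo=150.7, C_hi=214.5.
(150−101)/(214.5−150.7) × (153.7−150.7) + 101 = 49/63.8 × 3.0 + 101 ≈ 103.30 → 103.
O₃: row 0.07725–0.11044 (AQI 51–100). (100−51)·(0.10306−0.07725)/(0.11044−0.07725) + 51 = 49·0.02581/0.03319 + 51 ≈ 89.10 → 89.
Sub-indices: SO₂→188, CO→106, NO₂→142, PM2.5→103, O₃→89. Overall AQI = max = 188; dominant pollutant is SO₂.

188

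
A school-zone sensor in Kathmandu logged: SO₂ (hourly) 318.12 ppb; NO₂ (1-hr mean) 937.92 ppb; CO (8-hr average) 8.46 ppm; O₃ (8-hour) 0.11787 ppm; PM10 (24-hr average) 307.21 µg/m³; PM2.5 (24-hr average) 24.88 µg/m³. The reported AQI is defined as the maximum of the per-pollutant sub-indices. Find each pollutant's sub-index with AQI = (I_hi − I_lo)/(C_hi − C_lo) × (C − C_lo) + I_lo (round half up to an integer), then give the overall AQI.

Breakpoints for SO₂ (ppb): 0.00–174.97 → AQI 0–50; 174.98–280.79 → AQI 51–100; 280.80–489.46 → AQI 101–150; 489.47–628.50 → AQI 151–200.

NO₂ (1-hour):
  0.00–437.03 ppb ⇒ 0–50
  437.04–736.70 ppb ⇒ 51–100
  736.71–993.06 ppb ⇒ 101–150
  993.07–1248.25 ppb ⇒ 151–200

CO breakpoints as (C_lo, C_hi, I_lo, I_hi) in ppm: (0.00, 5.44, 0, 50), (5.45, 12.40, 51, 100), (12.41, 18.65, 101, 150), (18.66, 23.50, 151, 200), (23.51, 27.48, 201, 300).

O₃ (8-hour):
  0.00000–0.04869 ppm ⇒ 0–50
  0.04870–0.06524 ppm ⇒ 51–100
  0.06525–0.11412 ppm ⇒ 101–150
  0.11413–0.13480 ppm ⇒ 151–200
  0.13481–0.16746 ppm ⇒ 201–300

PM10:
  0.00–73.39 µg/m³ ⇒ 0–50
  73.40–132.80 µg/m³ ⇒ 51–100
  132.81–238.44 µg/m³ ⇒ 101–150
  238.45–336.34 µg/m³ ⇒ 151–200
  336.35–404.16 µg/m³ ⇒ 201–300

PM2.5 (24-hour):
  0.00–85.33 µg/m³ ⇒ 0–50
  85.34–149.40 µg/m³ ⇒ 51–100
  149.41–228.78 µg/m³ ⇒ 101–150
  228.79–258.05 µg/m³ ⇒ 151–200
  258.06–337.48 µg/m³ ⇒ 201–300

185

SO₂: 318.12 ∈ [280.80, 489.46] ↔ index [101, 150].
101 + (318.12−280.80)·(150−101)/(489.46−280.80) = 101 + 37.32·49/208.66 ≈ 109.76, so AQI = 110.
NO₂: row 736.71–993.06 (AQI 101–150). (150−101)·(937.92−736.71)/(993.06−736.71) + 101 = 49·201.21/256.35 + 101 ≈ 139.46 → 139.
CO: 8.46 ∈ [5.45, 12.40] ↔ index [51, 100].
51 + (8.46−5.45)·(100−51)/(12.40−5.45) = 51 + 3.01·49/6.95 ≈ 72.22, so AQI = 72.
O₃: row 0.11413–0.13480 (AQI 151–200). (200−151)·(0.11787−0.11413)/(0.13480−0.11413) + 151 = 49·0.00374/0.02067 + 151 ≈ 159.87 → 160.
PM10 307.21: bracket 238.45–336.34 → index 151–200; slope 49/97.89, offset 68.76.
AQI = 151 + 49/97.89·68.76 ≈ 185.42 ⇒ 185.
PM2.5 24.88: bracket 0.00–85.33 → index 0–50; slope 50/85.33, offset 24.88.
AQI = 0 + 50/85.33·24.88 ≈ 14.58 ⇒ 15.
Sub-indices: SO₂→110, NO₂→139, CO→72, O₃→160, PM10→185, PM2.5→15. Overall AQI = max = 185; dominant pollutant is PM10.
AQI 185: Unhealthy.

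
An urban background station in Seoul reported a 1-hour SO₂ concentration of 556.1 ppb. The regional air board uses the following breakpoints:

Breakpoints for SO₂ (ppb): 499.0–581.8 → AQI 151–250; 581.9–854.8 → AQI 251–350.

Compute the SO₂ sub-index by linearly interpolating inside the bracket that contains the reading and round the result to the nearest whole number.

219

SO₂: 556.1 ∈ [499.0, 581.8] ↔ index [151, 250].
151 + (556.1−499.0)·(250−151)/(581.8−499.0) = 151 + 57.1·99/82.8 ≈ 219.27, so AQI = 219.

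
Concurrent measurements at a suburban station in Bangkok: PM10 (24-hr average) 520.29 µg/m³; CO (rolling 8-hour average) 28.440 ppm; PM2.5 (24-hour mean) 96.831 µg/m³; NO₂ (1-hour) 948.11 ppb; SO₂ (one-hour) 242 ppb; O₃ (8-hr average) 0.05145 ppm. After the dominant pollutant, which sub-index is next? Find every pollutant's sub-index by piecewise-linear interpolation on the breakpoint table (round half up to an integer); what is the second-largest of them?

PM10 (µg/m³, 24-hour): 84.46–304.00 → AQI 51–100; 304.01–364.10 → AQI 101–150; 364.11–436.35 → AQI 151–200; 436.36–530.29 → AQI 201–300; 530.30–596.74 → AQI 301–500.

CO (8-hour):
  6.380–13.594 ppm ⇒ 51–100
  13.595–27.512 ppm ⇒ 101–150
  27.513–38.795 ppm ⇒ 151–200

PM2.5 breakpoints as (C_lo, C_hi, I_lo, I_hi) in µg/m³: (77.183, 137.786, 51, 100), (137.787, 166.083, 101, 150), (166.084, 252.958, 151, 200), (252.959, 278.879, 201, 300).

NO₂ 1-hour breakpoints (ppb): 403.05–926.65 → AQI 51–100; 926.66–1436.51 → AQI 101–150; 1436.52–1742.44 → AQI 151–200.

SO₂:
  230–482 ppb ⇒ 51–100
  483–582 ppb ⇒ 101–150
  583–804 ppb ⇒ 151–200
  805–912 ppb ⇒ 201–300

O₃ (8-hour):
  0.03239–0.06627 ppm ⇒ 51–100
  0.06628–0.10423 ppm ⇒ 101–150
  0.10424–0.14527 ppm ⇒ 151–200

PM10: 520.29 lies in 436.36–530.29, so I_lo=201, I_hi=300, C_lo=436.36, C_hi=530.29.
(300−201)/(530.29−436.36) × (520.29−436.36) + 201 = 99/93.93 × 83.93 + 201 ≈ 289.46 → 289.
CO: 28.440 lies in 27.513–38.795, so I_lo=151, I_hi=200, C_lo=27.513, C_hi=38.795.
(200−151)/(38.795−27.513) × (28.440−27.513) + 151 = 49/11.282 × 0.927 + 151 ≈ 155.03 → 155.
PM2.5: 96.831 lies in 77.183–137.786, so I_lo=51, I_hi=100, C_lo=77.183, C_hi=137.786.
(100−51)/(137.786−77.183) × (96.831−77.183) + 51 = 49/60.603 × 19.648 + 51 ≈ 66.89 → 67.
NO₂ 948.11: bracket 926.66–1436.51 → index 101–150; slope 49/509.85, offset 21.45.
AQI = 101 + 49/509.85·21.45 ≈ 103.06 ⇒ 103.
SO₂: row 230–482 (AQI 51–100). (100−51)·(242−230)/(482−230) + 51 = 49·12/252 + 51 ≈ 53.33 → 53.
O₃: 0.05145 lies in 0.03239–0.06627, so I_lo=51, I_hi=100, C_lo=0.03239, C_hi=0.06627.
(100−51)/(0.06627−0.03239) × (0.05145−0.03239) + 51 = 49/0.03388 × 0.01906 + 51 ≈ 78.57 → 79.
Sub-indices: PM10→289, CO→155, PM2.5→67, NO₂→103, SO₂→53, O₃→79. Ranked high→low: 289, 155, 103, 79, 67, 53. Second-highest sub-index = 155.

155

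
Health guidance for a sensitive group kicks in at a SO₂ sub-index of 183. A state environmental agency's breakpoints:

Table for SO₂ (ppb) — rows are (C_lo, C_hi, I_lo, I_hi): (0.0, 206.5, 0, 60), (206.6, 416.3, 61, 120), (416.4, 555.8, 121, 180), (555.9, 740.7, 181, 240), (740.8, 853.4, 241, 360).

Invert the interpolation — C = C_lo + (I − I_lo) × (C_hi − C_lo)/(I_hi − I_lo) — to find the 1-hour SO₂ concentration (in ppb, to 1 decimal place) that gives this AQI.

562.2

AQI 183 lies in the 181–240 band, which corresponds to 555.9–740.7 ppb.
C = 555.9 + (183−181)×(740.7−555.9)/(240−181) = 555.9 + 2×184.8/59 ≈ 562.164 ppb → 562.2 ppb to 1 dp.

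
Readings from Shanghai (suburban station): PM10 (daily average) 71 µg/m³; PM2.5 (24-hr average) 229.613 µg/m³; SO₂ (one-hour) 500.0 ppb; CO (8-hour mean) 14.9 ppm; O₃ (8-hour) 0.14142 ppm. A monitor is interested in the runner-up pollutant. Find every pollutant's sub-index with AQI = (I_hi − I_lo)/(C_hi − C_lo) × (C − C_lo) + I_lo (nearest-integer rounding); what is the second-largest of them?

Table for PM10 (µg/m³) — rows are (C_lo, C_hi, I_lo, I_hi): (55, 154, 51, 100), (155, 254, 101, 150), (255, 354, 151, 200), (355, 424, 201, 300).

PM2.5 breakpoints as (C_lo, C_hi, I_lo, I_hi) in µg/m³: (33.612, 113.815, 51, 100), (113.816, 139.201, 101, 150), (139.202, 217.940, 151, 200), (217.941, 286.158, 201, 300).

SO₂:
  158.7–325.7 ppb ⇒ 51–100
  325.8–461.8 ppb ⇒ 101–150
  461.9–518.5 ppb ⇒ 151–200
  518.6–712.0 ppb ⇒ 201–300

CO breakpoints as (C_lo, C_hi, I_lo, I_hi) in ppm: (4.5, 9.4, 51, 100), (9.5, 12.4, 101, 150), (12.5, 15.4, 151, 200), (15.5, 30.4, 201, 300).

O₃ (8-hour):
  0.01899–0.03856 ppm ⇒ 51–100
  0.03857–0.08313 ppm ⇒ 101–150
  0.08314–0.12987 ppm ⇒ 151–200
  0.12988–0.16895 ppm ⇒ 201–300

PM10: 71 lies in 55–154, so I_lo=51, I_hi=100, C_lo=55, C_hi=154.
(100−51)/(154−55) × (71−55) + 51 = 49/99 × 16 + 51 ≈ 58.92 → 59.
PM2.5: 229.613 lies in 217.941–286.158, so I_lo=201, I_hi=300, C_lo=217.941, C_hi=286.158.
(300−201)/(286.158−217.941) × (229.613−217.941) + 201 = 99/68.217 × 11.672 + 201 ≈ 217.94 → 218.
SO₂: row 461.9–518.5 (AQI 151–200). (200−151)·(500.0−461.9)/(518.5−461.9) + 151 = 49·38.1/56.6 + 151 ≈ 183.98 → 184.
CO: row 12.5–15.4 (AQI 151–200). (200−151)·(14.9−12.5)/(15.4−12.5) + 151 = 49·2.4/2.9 + 151 ≈ 191.55 → 192.
O₃: 0.14142 lies in 0.12988–0.16895, so I_lo=201, I_hi=300, C_lo=0.12988, C_hi=0.16895.
(300−201)/(0.16895−0.12988) × (0.14142−0.12988) + 201 = 99/0.03907 × 0.01154 + 201 ≈ 230.24 → 230.
Sub-indices: PM10→59, PM2.5→218, SO₂→184, CO→192, O₃→230. Ranked high→low: 230, 218, 192, 184, 59. Second-highest sub-index = 218.

218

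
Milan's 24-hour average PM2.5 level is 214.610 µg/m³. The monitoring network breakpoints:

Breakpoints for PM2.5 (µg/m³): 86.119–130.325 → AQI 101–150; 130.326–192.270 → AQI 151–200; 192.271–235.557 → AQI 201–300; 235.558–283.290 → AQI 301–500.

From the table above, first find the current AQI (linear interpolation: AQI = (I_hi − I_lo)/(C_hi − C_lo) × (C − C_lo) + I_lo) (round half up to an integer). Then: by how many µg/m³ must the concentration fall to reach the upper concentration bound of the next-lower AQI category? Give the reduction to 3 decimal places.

PM2.5: row 192.271–235.557 (AQI 201–300). (300−201)·(214.610−192.271)/(235.557−192.271) + 201 = 99·22.339/43.286 + 201 ≈ 252.09 → 252.
Current AQI 252 is in the Very Unhealthy range (201–300). The next-lower category tops out at AQI 200, whose upper concentration bound is 192.270 µg/m³.
Reduction needed = 214.610 − 192.270 = 22.340 µg/m³.

22.340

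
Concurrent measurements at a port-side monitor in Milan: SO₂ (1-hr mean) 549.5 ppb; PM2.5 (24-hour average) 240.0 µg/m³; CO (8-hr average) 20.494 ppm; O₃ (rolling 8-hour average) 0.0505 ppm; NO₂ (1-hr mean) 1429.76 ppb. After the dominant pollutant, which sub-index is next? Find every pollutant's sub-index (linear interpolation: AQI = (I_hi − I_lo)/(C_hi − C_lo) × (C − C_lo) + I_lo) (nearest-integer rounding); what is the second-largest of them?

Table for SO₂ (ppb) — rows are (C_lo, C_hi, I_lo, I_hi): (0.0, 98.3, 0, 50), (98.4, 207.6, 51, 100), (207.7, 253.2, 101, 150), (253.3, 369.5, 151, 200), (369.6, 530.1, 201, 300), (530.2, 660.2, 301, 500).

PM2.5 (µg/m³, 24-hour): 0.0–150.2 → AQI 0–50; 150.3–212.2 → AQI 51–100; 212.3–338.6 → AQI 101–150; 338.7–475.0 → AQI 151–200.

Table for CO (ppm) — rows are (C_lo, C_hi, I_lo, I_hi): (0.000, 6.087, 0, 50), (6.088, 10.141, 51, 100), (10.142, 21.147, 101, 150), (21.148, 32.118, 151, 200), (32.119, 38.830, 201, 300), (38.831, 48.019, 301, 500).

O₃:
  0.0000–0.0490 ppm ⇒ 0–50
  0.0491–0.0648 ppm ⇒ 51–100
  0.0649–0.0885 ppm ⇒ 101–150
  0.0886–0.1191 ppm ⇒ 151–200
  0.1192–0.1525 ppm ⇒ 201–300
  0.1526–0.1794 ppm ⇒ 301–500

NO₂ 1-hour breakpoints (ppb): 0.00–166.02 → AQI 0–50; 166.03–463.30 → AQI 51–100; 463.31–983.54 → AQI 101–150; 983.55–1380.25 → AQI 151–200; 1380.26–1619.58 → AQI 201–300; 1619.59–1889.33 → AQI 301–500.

221

SO₂: 549.5 ∈ [530.2, 660.2] ↔ index [301, 500].
301 + (549.5−530.2)·(500−301)/(660.2−530.2) = 301 + 19.3·199/130.0 ≈ 330.54, so AQI = 331.
PM2.5: 240.0 ∈ [212.3, 338.6] ↔ index [101, 150].
101 + (240.0−212.3)·(150−101)/(338.6−212.3) = 101 + 27.7·49/126.3 ≈ 111.75, so AQI = 112.
CO: 20.494 ∈ [10.142, 21.147] ↔ index [101, 150].
101 + (20.494−10.142)·(150−101)/(21.147−10.142) = 101 + 10.352·49/11.005 ≈ 147.09, so AQI = 147.
O₃ 0.0505: bracket 0.0491–0.0648 → index 51–100; slope 49/0.0157, offset 0.0014.
AQI = 51 + 49/0.0157·0.0014 ≈ 55.37 ⇒ 55.
NO₂: 1429.76 ∈ [1380.26, 1619.58] ↔ index [201, 300].
201 + (1429.76−1380.26)·(300−201)/(1619.58−1380.26) = 201 + 49.50·99/239.32 ≈ 221.48, so AQI = 221.
Sub-indices: SO₂→331, PM2.5→112, CO→147, O₃→55, NO₂→221. Ranked high→low: 331, 221, 147, 112, 55. Second-highest sub-index = 221.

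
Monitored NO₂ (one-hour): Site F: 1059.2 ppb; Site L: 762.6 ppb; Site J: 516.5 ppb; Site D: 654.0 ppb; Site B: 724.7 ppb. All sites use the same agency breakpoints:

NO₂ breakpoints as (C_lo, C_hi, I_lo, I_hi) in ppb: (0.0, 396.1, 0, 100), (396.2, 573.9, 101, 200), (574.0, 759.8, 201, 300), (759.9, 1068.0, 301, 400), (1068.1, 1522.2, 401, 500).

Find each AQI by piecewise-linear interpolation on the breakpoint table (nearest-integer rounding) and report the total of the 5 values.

Site F: 1059.2 lies in 759.9–1068.0, so I_lo=301, I_hi=400, C_lo=759.9, C_hi=1068.0.
(400−301)/(1068.0−759.9) × (1059.2−759.9) + 301 = 99/308.1 × 299.3 + 301 ≈ 397.17 → 397.
Site L 762.6: bracket 759.9–1068.0 → index 301–400; slope 99/308.1, offset 2.7.
AQI = 301 + 99/308.1·2.7 ≈ 301.87 ⇒ 302.
Site J 516.5: bracket 396.2–573.9 → index 101–200; slope 99/177.7, offset 120.3.
AQI = 101 + 99/177.7·120.3 ≈ 168.02 ⇒ 168.
Site D: 654.0 lies in 574.0–759.8, so I_lo=201, I_hi=300, C_lo=574.0, C_hi=759.8.
(300−201)/(759.8−574.0) × (654.0−574.0) + 201 = 99/185.8 × 80.0 + 201 ≈ 243.63 → 244.
Site B: 724.7 lies in 574.0–759.8, so I_lo=201, I_hi=300, C_lo=574.0, C_hi=759.8.
(300−201)/(759.8−574.0) × (724.7−574.0) + 201 = 99/185.8 × 150.7 + 201 ≈ 281.30 → 281.
AQIs: Site F=397, Site L=302, Site J=168, Site D=244, Site B=281. Sum = 397 + 302 + 168 + 244 + 281 = 1392.

1392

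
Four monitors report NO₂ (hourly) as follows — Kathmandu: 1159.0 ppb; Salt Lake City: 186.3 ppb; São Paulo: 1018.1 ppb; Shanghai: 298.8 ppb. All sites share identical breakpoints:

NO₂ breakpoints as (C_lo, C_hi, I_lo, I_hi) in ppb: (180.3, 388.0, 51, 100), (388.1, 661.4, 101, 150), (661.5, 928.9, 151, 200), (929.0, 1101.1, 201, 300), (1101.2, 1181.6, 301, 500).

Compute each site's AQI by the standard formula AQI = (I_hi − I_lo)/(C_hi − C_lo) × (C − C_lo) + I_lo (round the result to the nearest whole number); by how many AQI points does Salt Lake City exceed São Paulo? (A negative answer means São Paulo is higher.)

Kathmandu: 1159.0 lies in 1101.2–1181.6, so I_lo=301, I_hi=500, C_lo=1101.2, C_hi=1181.6.
(500−301)/(1181.6−1101.2) × (1159.0−1101.2) + 301 = 199/80.4 × 57.8 + 301 ≈ 444.06 → 444.
Salt Lake City: 186.3 ∈ [180.3, 388.0] ↔ index [51, 100].
51 + (186.3−180.3)·(100−51)/(388.0−180.3) = 51 + 6.0·49/207.7 ≈ 52.42, so AQI = 52.
São Paulo: 1018.1 ∈ [929.0, 1101.1] ↔ index [201, 300].
201 + (1018.1−929.0)·(300−201)/(1101.1−929.0) = 201 + 89.1·99/172.1 ≈ 252.25, so AQI = 252.
Shanghai 298.8: bracket 180.3–388.0 → index 51–100; slope 49/207.7, offset 118.5.
AQI = 51 + 49/207.7·118.5 ≈ 78.96 ⇒ 79.
AQIs: Kathmandu=444, Salt Lake City=52, São Paulo=252, Shanghai=79. Salt Lake City (52) − São Paulo (252) = -200.

-200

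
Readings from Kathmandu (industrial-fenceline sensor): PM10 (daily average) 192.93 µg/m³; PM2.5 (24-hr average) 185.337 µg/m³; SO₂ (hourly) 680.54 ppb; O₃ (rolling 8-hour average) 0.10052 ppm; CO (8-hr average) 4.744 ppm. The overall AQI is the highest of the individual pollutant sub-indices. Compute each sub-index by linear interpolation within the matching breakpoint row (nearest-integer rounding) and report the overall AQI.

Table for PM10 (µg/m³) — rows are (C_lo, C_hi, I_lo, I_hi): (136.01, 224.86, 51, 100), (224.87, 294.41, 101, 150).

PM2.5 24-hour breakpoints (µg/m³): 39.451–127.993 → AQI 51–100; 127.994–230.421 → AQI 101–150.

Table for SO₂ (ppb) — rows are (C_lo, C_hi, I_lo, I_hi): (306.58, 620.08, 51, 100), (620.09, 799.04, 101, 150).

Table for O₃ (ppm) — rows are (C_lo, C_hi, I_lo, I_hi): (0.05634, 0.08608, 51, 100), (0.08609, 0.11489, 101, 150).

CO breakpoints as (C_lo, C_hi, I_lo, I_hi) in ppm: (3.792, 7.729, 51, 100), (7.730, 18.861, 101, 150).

PM10 192.93: bracket 136.01–224.86 → index 51–100; slope 49/88.85, offset 56.92.
AQI = 51 + 49/88.85·56.92 ≈ 82.39 ⇒ 82.
PM2.5: row 127.994–230.421 (AQI 101–150). (150−101)·(185.337−127.994)/(230.421−127.994) + 101 = 49·57.343/102.427 + 101 ≈ 128.43 → 128.
SO₂: 680.54 ∈ [620.09, 799.04] ↔ index [101, 150].
101 + (680.54−620.09)·(150−101)/(799.04−620.09) = 101 + 60.45·49/178.95 ≈ 117.55, so AQI = 118.
O₃: 0.10052 ∈ [0.08609, 0.11489] ↔ index [101, 150].
101 + (0.10052−0.08609)·(150−101)/(0.11489−0.08609) = 101 + 0.01443·49/0.02880 ≈ 125.55, so AQI = 126.
CO: 4.744 lies in 3.792–7.729, so I_lo=51, I_hi=100, C_lo=3.792, C_hi=7.729.
(100−51)/(7.729−3.792) × (4.744−3.792) + 51 = 49/3.937 × 0.952 + 51 ≈ 62.85 → 63.
Sub-indices: PM10→82, PM2.5→128, SO₂→118, O₃→126, CO→63. Overall AQI = max = 128; dominant pollutant is PM2.5.
AQI 128: Unhealthy for Sensitive Groups.

128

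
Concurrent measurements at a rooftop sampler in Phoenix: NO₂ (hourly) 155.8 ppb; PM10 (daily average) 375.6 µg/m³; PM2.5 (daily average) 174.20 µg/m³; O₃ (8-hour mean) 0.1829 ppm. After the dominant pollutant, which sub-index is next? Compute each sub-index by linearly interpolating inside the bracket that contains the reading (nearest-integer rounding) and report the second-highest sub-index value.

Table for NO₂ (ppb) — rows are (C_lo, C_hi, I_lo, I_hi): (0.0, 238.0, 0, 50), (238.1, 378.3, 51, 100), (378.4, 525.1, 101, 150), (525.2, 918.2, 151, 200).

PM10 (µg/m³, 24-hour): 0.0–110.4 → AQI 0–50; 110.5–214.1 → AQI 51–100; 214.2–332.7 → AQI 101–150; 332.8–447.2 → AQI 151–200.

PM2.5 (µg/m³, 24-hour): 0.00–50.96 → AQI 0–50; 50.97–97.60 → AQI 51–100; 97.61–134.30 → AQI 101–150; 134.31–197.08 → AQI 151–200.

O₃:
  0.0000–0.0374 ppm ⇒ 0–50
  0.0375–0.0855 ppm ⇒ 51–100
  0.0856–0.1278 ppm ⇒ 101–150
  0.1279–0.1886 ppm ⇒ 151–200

NO₂: 155.8 lies in 0.0–238.0, so I_lo=0, I_hi=50, C_lo=0.0, C_hi=238.0.
(50−0)/(238.0−0.0) × (155.8−0.0) + 0 = 50/238.0 × 155.8 + 0 ≈ 32.73 → 33.
PM10: 375.6 ∈ [332.8, 447.2] ↔ index [151, 200].
151 + (375.6−332.8)·(200−151)/(447.2−332.8) = 151 + 42.8·49/114.4 ≈ 169.33, so AQI = 169.
PM2.5: row 134.31–197.08 (AQI 151–200). (200−151)·(174.20−134.31)/(197.08−134.31) + 151 = 49·39.89/62.77 + 151 ≈ 182.14 → 182.
O₃: row 0.1279–0.1886 (AQI 151–200). (200−151)·(0.1829−0.1279)/(0.1886−0.1279) + 151 = 49·0.0550/0.0607 + 151 ≈ 195.40 → 195.
Sub-indices: NO₂→33, PM10→169, PM2.5→182, O₃→195. Ranked high→low: 195, 182, 169, 33. Second-highest sub-index = 182.

182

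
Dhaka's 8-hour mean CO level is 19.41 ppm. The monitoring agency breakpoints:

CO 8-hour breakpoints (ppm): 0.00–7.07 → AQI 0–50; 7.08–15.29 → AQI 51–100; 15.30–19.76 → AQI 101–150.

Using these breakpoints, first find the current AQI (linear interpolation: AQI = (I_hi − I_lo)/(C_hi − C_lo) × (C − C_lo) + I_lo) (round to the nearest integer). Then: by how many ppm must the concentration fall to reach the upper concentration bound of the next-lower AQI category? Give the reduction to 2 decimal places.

CO: row 15.30–19.76 (AQI 101–150). (150−101)·(19.41−15.30)/(19.76−15.30) + 101 = 49·4.11/4.46 + 101 ≈ 146.15 → 146.
Current AQI 146 is in the Unhealthy for Sensitive Groups range (101–150). The next-lower category tops out at AQI 100, whose upper concentration bound is 15.29 ppm.
Reduction needed = 19.41 − 15.29 = 4.12 ppm.

4.12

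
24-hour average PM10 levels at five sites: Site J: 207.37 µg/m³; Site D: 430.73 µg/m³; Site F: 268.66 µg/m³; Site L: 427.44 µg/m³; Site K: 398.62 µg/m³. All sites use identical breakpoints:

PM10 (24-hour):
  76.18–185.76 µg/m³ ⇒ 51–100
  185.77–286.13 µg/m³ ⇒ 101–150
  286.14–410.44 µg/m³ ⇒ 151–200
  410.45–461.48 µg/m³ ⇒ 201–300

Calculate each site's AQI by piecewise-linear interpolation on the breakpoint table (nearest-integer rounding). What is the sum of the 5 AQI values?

922

Site J 207.37: bracket 185.77–286.13 → index 101–150; slope 49/100.36, offset 21.60.
AQI = 101 + 49/100.36·21.60 ≈ 111.55 ⇒ 112.
Site D: 430.73 lies in 410.45–461.48, so I_lo=201, I_hi=300, C_lo=410.45, C_hi=461.48.
(300−201)/(461.48−410.45) × (430.73−410.45) + 201 = 99/51.03 × 20.28 + 201 ≈ 240.34 → 240.
Site F: 268.66 ∈ [185.77, 286.13] ↔ index [101, 150].
101 + (268.66−185.77)·(150−101)/(286.13−185.77) = 101 + 82.89·49/100.36 ≈ 141.47, so AQI = 141.
Site L: 427.44 ∈ [410.45, 461.48] ↔ index [201, 300].
201 + (427.44−410.45)·(300−201)/(461.48−410.45) = 201 + 16.99·99/51.03 ≈ 233.96, so AQI = 234.
Site K: row 286.14–410.44 (AQI 151–200). (200−151)·(398.62−286.14)/(410.44−286.14) + 151 = 49·112.48/124.30 + 151 ≈ 195.34 → 195.
AQIs: Site J=112, Site D=240, Site F=141, Site L=234, Site K=195. Sum = 112 + 240 + 141 + 234 + 195 = 922.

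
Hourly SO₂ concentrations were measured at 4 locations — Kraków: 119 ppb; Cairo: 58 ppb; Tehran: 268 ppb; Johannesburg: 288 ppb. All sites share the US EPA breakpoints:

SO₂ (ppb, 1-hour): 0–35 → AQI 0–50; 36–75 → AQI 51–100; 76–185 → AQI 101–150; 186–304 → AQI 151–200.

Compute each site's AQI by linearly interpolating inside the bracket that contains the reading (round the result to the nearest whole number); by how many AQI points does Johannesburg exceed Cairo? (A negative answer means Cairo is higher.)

114

Kraków: row 76–185 (AQI 101–150). (150−101)·(119−76)/(185−76) + 101 = 49·43/109 + 101 ≈ 120.33 → 120.
Cairo: row 36–75 (AQI 51–100). (100−51)·(58−36)/(75−36) + 51 = 49·22/39 + 51 ≈ 78.64 → 79.
Tehran 268: bracket 186–304 → index 151–200; slope 49/118, offset 82.
AQI = 151 + 49/118·82 ≈ 185.05 ⇒ 185.
Johannesburg: 288 ∈ [186, 304] ↔ index [151, 200].
151 + (288−186)·(200−151)/(304−186) = 151 + 102·49/118 ≈ 193.36, so AQI = 193.
AQIs: Kraków=120, Cairo=79, Tehran=185, Johannesburg=193. Johannesburg (193) − Cairo (79) = 114.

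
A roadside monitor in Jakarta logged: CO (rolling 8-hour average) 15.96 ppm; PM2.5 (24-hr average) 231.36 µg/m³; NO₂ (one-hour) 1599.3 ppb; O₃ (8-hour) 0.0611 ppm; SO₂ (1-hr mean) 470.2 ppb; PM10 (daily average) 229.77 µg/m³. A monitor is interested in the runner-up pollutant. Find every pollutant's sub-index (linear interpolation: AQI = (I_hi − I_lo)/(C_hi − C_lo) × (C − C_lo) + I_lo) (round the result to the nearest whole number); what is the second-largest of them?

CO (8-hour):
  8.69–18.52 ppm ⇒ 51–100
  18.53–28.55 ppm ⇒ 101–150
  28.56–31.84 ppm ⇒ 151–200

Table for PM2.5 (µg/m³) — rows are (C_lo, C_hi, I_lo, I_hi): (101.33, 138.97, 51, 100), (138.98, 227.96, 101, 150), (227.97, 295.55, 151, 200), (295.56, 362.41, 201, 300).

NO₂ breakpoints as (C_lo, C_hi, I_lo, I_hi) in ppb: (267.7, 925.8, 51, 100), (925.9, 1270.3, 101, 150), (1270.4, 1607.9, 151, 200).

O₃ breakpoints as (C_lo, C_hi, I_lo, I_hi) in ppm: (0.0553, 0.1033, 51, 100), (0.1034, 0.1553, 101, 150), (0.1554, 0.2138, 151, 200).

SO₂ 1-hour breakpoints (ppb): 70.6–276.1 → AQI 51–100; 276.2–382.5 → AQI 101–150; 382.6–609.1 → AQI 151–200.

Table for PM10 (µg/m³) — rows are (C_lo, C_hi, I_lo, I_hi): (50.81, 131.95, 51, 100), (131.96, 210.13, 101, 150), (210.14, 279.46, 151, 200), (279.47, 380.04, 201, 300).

CO: 15.96 lies in 8.69–18.52, so I_lo=51, I_hi=100, C_lo=8.69, C_hi=18.52.
(100−51)/(18.52−8.69) × (15.96−8.69) + 51 = 49/9.83 × 7.27 + 51 ≈ 87.24 → 87.
PM2.5: 231.36 ∈ [227.97, 295.55] ↔ index [151, 200].
151 + (231.36−227.97)·(200−151)/(295.55−227.97) = 151 + 3.39·49/67.58 ≈ 153.46, so AQI = 153.
NO₂ 1599.3: bracket 1270.4–1607.9 → index 151–200; slope 49/337.5, offset 328.9.
AQI = 151 + 49/337.5·328.9 ≈ 198.75 ⇒ 199.
O₃: 0.0611 ∈ [0.0553, 0.1033] ↔ index [51, 100].
51 + (0.0611−0.0553)·(100−51)/(0.1033−0.0553) = 51 + 0.0058·49/0.0480 ≈ 56.92, so AQI = 57.
SO₂: 470.2 ∈ [382.6, 609.1] ↔ index [151, 200].
151 + (470.2−382.6)·(200−151)/(609.1−382.6) = 151 + 87.6·49/226.5 ≈ 169.95, so AQI = 170.
PM10: row 210.14–279.46 (AQI 151–200). (200−151)·(229.77−210.14)/(279.46−210.14) + 151 = 49·19.63/69.32 + 151 ≈ 164.88 → 165.
Sub-indices: CO→87, PM2.5→153, NO₂→199, O₃→57, SO₂→170, PM10→165. Ranked high→low: 199, 170, 165, 153, 87, 57. Second-highest sub-index = 170.

170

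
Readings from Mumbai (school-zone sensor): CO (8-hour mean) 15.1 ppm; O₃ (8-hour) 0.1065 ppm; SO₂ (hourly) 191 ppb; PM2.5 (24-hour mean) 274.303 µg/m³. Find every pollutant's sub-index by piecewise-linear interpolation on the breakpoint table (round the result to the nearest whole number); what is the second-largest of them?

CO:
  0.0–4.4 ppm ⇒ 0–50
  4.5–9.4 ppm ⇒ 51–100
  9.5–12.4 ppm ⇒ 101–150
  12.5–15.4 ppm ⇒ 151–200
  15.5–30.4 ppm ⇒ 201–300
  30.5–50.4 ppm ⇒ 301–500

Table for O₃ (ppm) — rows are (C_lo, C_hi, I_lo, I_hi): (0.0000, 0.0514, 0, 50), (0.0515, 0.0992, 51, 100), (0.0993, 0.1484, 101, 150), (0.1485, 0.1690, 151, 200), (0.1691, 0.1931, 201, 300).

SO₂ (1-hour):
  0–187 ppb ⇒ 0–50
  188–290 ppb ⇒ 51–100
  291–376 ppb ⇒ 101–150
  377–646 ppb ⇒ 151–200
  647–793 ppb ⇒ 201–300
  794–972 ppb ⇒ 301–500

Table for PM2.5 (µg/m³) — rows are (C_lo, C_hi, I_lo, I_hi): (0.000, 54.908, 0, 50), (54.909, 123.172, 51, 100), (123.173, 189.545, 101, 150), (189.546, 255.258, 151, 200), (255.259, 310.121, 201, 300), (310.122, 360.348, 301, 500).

CO 15.1: bracket 12.5–15.4 → index 151–200; slope 49/2.9, offset 2.6.
AQI = 151 + 49/2.9·2.6 ≈ 194.93 ⇒ 195.
O₃: row 0.0993–0.1484 (AQI 101–150). (150−101)·(0.1065−0.0993)/(0.1484−0.0993) + 101 = 49·0.0072/0.0491 + 101 ≈ 108.19 → 108.
SO₂ 191: bracket 188–290 → index 51–100; slope 49/102, offset 3.
AQI = 51 + 49/102·3 ≈ 52.44 ⇒ 52.
PM2.5: 274.303 ∈ [255.259, 310.121] ↔ index [201, 300].
201 + (274.303−255.259)·(300−201)/(310.121−255.259) = 201 + 19.044·99/54.862 ≈ 235.37, so AQI = 235.
Sub-indices: CO→195, O₃→108, SO₂→52, PM2.5→235. Ranked high→low: 235, 195, 108, 52. Second-highest sub-index = 195.

195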